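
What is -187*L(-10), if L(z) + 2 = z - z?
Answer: 374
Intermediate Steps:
L(z) = -2 (L(z) = -2 + (z - z) = -2 + 0 = -2)
-187*L(-10) = -187*(-2) = 374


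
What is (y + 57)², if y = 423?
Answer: 230400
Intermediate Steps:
(y + 57)² = (423 + 57)² = 480² = 230400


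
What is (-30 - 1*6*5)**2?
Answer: 3600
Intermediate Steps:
(-30 - 1*6*5)**2 = (-30 - 6*5)**2 = (-30 - 30)**2 = (-60)**2 = 3600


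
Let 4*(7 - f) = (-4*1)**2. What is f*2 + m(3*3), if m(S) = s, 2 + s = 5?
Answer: 9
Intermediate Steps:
s = 3 (s = -2 + 5 = 3)
m(S) = 3
f = 3 (f = 7 - (-4*1)**2/4 = 7 - 1/4*(-4)**2 = 7 - 1/4*16 = 7 - 4 = 3)
f*2 + m(3*3) = 3*2 + 3 = 6 + 3 = 9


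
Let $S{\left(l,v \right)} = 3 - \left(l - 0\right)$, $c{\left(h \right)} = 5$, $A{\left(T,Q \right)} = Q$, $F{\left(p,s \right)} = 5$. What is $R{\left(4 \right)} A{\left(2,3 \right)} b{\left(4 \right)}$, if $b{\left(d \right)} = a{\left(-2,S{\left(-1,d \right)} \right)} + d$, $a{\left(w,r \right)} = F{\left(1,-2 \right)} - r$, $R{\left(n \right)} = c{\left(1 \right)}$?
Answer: $75$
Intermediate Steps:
$R{\left(n \right)} = 5$
$S{\left(l,v \right)} = 3 - l$ ($S{\left(l,v \right)} = 3 - \left(l + 0\right) = 3 - l$)
$a{\left(w,r \right)} = 5 - r$
$b{\left(d \right)} = 1 + d$ ($b{\left(d \right)} = \left(5 - \left(3 - -1\right)\right) + d = \left(5 - \left(3 + 1\right)\right) + d = \left(5 - 4\right) + d = 1 + d$)
$R{\left(4 \right)} A{\left(2,3 \right)} b{\left(4 \right)} = 5 \cdot 3 \left(1 + 4\right) = 15 \cdot 5 = 75$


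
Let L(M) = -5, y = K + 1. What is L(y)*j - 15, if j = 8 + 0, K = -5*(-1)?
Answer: -55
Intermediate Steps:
K = 5
j = 8
y = 6 (y = 5 + 1 = 6)
L(y)*j - 15 = -5*8 - 15 = -40 - 15 = -55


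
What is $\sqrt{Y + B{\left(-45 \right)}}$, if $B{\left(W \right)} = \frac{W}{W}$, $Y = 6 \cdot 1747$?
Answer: $\sqrt{10483} \approx 102.39$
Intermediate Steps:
$Y = 10482$
$B{\left(W \right)} = 1$
$\sqrt{Y + B{\left(-45 \right)}} = \sqrt{10482 + 1} = \sqrt{10483}$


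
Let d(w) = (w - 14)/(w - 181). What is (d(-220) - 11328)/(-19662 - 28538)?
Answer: 2271147/9664100 ≈ 0.23501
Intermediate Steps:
d(w) = (-14 + w)/(-181 + w)
(d(-220) - 11328)/(-19662 - 28538) = ((-14 - 220)/(-181 - 220) - 11328)/(-19662 - 28538) = (-234/(-401) - 11328)/(-48200) = (-1/401*(-234) - 11328)*(-1/48200) = (234/401 - 11328)*(-1/48200) = -4542294/401*(-1/48200) = 2271147/9664100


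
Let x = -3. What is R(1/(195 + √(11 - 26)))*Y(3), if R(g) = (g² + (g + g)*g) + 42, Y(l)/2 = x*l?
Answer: 9*(-5460*√15 + 532141*I)/(5*(-1267*I + 13*√15)) ≈ -756.0 + 5.6349e-5*I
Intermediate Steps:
Y(l) = -6*l (Y(l) = 2*(-3*l) = -6*l)
R(g) = 42 + 3*g² (R(g) = (g² + (2*g)*g) + 42 = (g² + 2*g²) + 42 = 3*g² + 42 = 42 + 3*g²)
R(1/(195 + √(11 - 26)))*Y(3) = (42 + 3*(1/(195 + √(11 - 26)))²)*(-6*3) = (42 + 3*(1/(195 + √(-15)))²)*(-18) = (42 + 3*(1/(195 + I*√15))²)*(-18) = (42 + 3/(195 + I*√15)²)*(-18) = -756 - 54/(195 + I*√15)²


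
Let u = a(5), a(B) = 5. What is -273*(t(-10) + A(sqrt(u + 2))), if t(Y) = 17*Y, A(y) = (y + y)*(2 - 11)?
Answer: 46410 + 4914*sqrt(7) ≈ 59411.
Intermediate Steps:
u = 5
A(y) = -18*y (A(y) = (2*y)*(-9) = -18*y)
-273*(t(-10) + A(sqrt(u + 2))) = -273*(17*(-10) - 18*sqrt(5 + 2)) = -273*(-170 - 18*sqrt(7)) = 46410 + 4914*sqrt(7)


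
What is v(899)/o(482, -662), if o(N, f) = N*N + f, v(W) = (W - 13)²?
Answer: 392498/115831 ≈ 3.3885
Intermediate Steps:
v(W) = (-13 + W)²
o(N, f) = f + N² (o(N, f) = N² + f = f + N²)
v(899)/o(482, -662) = (-13 + 899)²/(-662 + 482²) = 886²/(-662 + 232324) = 784996/231662 = 784996*(1/231662) = 392498/115831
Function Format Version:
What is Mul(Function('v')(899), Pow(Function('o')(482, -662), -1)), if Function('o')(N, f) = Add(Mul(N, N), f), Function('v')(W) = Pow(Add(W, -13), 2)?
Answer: Rational(392498, 115831) ≈ 3.3885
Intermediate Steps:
Function('v')(W) = Pow(Add(-13, W), 2)
Function('o')(N, f) = Add(f, Pow(N, 2)) (Function('o')(N, f) = Add(Pow(N, 2), f) = Add(f, Pow(N, 2)))
Mul(Function('v')(899), Pow(Function('o')(482, -662), -1)) = Mul(Pow(Add(-13, 899), 2), Pow(Add(-662, Pow(482, 2)), -1)) = Mul(Pow(886, 2), Pow(Add(-662, 232324), -1)) = Mul(784996, Pow(231662, -1)) = Mul(784996, Rational(1, 231662)) = Rational(392498, 115831)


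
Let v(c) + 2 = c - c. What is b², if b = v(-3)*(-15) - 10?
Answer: 400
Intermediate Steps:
v(c) = -2 (v(c) = -2 + (c - c) = -2 + 0 = -2)
b = 20 (b = -2*(-15) - 10 = 30 - 10 = 20)
b² = 20² = 400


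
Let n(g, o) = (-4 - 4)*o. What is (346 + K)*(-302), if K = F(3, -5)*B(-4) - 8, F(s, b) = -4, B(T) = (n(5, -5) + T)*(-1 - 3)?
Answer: -276028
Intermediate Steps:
n(g, o) = -8*o
B(T) = -160 - 4*T (B(T) = (-8*(-5) + T)*(-1 - 3) = (40 + T)*(-4) = -160 - 4*T)
K = 568 (K = -4*(-160 - 4*(-4)) - 8 = -4*(-160 + 16) - 8 = -4*(-144) - 8 = 576 - 8 = 568)
(346 + K)*(-302) = (346 + 568)*(-302) = 914*(-302) = -276028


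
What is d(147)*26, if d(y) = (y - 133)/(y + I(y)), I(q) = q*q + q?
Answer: 52/3129 ≈ 0.016619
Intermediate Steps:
I(q) = q + q² (I(q) = q² + q = q + q²)
d(y) = (-133 + y)/(y + y*(1 + y)) (d(y) = (y - 133)/(y + y*(1 + y)) = (-133 + y)/(y + y*(1 + y)))
d(147)*26 = ((-133 + 147)/(147*(2 + 147)))*26 = ((1/147)*14/149)*26 = ((1/147)*(1/149)*14)*26 = (2/3129)*26 = 52/3129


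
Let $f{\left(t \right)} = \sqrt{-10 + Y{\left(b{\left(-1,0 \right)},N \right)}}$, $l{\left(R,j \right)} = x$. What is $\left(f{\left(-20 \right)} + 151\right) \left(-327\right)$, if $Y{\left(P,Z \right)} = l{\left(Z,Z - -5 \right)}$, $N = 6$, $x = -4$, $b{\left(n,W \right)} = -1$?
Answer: $-49377 - 327 i \sqrt{14} \approx -49377.0 - 1223.5 i$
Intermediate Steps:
$l{\left(R,j \right)} = -4$
$Y{\left(P,Z \right)} = -4$
$f{\left(t \right)} = i \sqrt{14}$ ($f{\left(t \right)} = \sqrt{-10 - 4} = \sqrt{-14} = i \sqrt{14}$)
$\left(f{\left(-20 \right)} + 151\right) \left(-327\right) = \left(i \sqrt{14} + 151\right) \left(-327\right) = \left(151 + i \sqrt{14}\right) \left(-327\right) = -49377 - 327 i \sqrt{14}$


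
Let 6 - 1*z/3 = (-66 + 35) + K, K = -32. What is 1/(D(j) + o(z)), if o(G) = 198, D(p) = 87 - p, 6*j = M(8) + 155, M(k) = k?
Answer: 6/1547 ≈ 0.0038785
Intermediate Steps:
z = 207 (z = 18 - 3*((-66 + 35) - 32) = 18 - 3*(-31 - 32) = 18 - 3*(-63) = 18 + 189 = 207)
j = 163/6 (j = (8 + 155)/6 = (⅙)*163 = 163/6 ≈ 27.167)
1/(D(j) + o(z)) = 1/((87 - 1*163/6) + 198) = 1/((87 - 163/6) + 198) = 1/(359/6 + 198) = 1/(1547/6) = 6/1547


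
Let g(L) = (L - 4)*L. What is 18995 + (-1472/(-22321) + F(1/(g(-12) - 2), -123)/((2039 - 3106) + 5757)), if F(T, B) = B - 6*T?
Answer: 94453989402001/4972560775 ≈ 18995.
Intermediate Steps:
g(L) = L*(-4 + L) (g(L) = (-4 + L)*L = L*(-4 + L))
18995 + (-1472/(-22321) + F(1/(g(-12) - 2), -123)/((2039 - 3106) + 5757)) = 18995 + (-1472/(-22321) + (-123 - 6/(-12*(-4 - 12) - 2))/((2039 - 3106) + 5757)) = 18995 + (-1472*(-1/22321) + (-123 - 6/(-12*(-16) - 2))/(-1067 + 5757)) = 18995 + (1472/22321 + (-123 - 6/(192 - 2))/4690) = 18995 + (1472/22321 + (-123 - 6/190)*(1/4690)) = 18995 + (1472/22321 + (-123 - 6*1/190)*(1/4690)) = 18995 + (1472/22321 + (-123 - 3/95)*(1/4690)) = 18995 + (1472/22321 - 11688/95*1/4690) = 18995 + (1472/22321 - 5844/222775) = 18995 + 197480876/4972560775 = 94453989402001/4972560775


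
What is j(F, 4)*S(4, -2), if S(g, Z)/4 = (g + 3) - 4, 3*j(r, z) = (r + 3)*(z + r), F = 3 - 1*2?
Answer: 80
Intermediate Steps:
F = 1 (F = 3 - 2 = 1)
j(r, z) = (3 + r)*(r + z)/3 (j(r, z) = ((r + 3)*(z + r))/3 = ((3 + r)*(r + z))/3 = (3 + r)*(r + z)/3)
S(g, Z) = -4 + 4*g (S(g, Z) = 4*((g + 3) - 4) = 4*((3 + g) - 4) = 4*(-1 + g) = -4 + 4*g)
j(F, 4)*S(4, -2) = (1 + 4 + (⅓)*1² + (⅓)*1*4)*(-4 + 4*4) = (1 + 4 + (⅓)*1 + 4/3)*(-4 + 16) = (1 + 4 + ⅓ + 4/3)*12 = (20/3)*12 = 80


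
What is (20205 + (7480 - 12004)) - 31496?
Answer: -15815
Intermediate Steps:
(20205 + (7480 - 12004)) - 31496 = (20205 - 4524) - 31496 = 15681 - 31496 = -15815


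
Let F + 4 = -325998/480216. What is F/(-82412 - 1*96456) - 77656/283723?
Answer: -101055242831347/369249473443664 ≈ -0.27368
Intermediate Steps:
F = -374477/80036 (F = -4 - 325998/480216 = -4 - 325998*1/480216 = -4 - 54333/80036 = -374477/80036 ≈ -4.6789)
F/(-82412 - 1*96456) - 77656/283723 = -374477/(80036*(-82412 - 1*96456)) - 77656/283723 = -374477/(80036*(-82412 - 96456)) - 77656*1/283723 = -374477/80036/(-178868) - 77656/283723 = -374477/80036*(-1/178868) - 77656/283723 = 374477/14315879248 - 77656/283723 = -101055242831347/369249473443664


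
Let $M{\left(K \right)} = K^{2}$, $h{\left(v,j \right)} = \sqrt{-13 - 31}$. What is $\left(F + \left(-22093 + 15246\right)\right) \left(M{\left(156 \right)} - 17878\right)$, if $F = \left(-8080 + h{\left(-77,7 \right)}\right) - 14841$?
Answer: $-192241744 + 12916 i \sqrt{11} \approx -1.9224 \cdot 10^{8} + 42838.0 i$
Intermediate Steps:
$h{\left(v,j \right)} = 2 i \sqrt{11}$ ($h{\left(v,j \right)} = \sqrt{-44} = 2 i \sqrt{11}$)
$F = -22921 + 2 i \sqrt{11}$ ($F = \left(-8080 + 2 i \sqrt{11}\right) - 14841 = -22921 + 2 i \sqrt{11} \approx -22921.0 + 6.6332 i$)
$\left(F + \left(-22093 + 15246\right)\right) \left(M{\left(156 \right)} - 17878\right) = \left(\left(-22921 + 2 i \sqrt{11}\right) + \left(-22093 + 15246\right)\right) \left(156^{2} - 17878\right) = \left(\left(-22921 + 2 i \sqrt{11}\right) - 6847\right) \left(24336 - 17878\right) = \left(-29768 + 2 i \sqrt{11}\right) 6458 = -192241744 + 12916 i \sqrt{11}$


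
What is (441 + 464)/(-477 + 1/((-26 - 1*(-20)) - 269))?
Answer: -248875/131176 ≈ -1.8973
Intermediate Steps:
(441 + 464)/(-477 + 1/((-26 - 1*(-20)) - 269)) = 905/(-477 + 1/((-26 + 20) - 269)) = 905/(-477 + 1/(-6 - 269)) = 905/(-477 + 1/(-275)) = 905/(-477 - 1/275) = 905/(-131176/275) = 905*(-275/131176) = -248875/131176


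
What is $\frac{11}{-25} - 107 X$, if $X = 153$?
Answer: $- \frac{409286}{25} \approx -16371.0$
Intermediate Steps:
$\frac{11}{-25} - 107 X = \frac{11}{-25} - 16371 = 11 \left(- \frac{1}{25}\right) - 16371 = - \frac{11}{25} - 16371 = - \frac{409286}{25}$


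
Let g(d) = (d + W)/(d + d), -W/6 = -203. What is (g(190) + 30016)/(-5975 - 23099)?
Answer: -1425936/1381015 ≈ -1.0325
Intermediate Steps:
W = 1218 (W = -6*(-203) = 1218)
g(d) = (1218 + d)/(2*d) (g(d) = (d + 1218)/(d + d) = (1218 + d)/((2*d)) = (1218 + d)*(1/(2*d)) = (1218 + d)/(2*d))
(g(190) + 30016)/(-5975 - 23099) = ((½)*(1218 + 190)/190 + 30016)/(-5975 - 23099) = ((½)*(1/190)*1408 + 30016)/(-29074) = (352/95 + 30016)*(-1/29074) = (2851872/95)*(-1/29074) = -1425936/1381015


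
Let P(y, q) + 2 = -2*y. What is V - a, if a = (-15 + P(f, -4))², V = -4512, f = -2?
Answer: -4681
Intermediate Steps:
P(y, q) = -2 - 2*y
a = 169 (a = (-15 + (-2 - 2*(-2)))² = (-15 + (-2 + 4))² = (-15 + 2)² = (-13)² = 169)
V - a = -4512 - 1*169 = -4512 - 169 = -4681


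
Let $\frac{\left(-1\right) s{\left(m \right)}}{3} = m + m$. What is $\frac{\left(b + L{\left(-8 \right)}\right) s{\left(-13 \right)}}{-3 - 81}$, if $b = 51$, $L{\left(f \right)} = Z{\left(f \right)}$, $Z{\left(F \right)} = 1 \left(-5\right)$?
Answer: $- \frac{299}{7} \approx -42.714$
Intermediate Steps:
$Z{\left(F \right)} = -5$
$L{\left(f \right)} = -5$
$s{\left(m \right)} = - 6 m$ ($s{\left(m \right)} = - 3 \left(m + m\right) = - 3 \cdot 2 m = - 6 m$)
$\frac{\left(b + L{\left(-8 \right)}\right) s{\left(-13 \right)}}{-3 - 81} = \frac{\left(51 - 5\right) \left(\left(-6\right) \left(-13\right)\right)}{-3 - 81} = \frac{46 \cdot 78}{-84} = 3588 \left(- \frac{1}{84}\right) = - \frac{299}{7}$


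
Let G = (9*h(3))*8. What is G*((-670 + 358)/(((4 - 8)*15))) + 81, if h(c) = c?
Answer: 6021/5 ≈ 1204.2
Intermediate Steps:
G = 216 (G = (9*3)*8 = 27*8 = 216)
G*((-670 + 358)/(((4 - 8)*15))) + 81 = 216*((-670 + 358)/(((4 - 8)*15))) + 81 = 216*(-312/((-4*15))) + 81 = 216*(-312/(-60)) + 81 = 216*(-312*(-1/60)) + 81 = 216*(26/5) + 81 = 5616/5 + 81 = 6021/5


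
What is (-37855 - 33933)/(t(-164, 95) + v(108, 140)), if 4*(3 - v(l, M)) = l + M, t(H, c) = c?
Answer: -17947/9 ≈ -1994.1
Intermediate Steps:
v(l, M) = 3 - M/4 - l/4 (v(l, M) = 3 - (l + M)/4 = 3 - (M + l)/4 = 3 + (-M/4 - l/4) = 3 - M/4 - l/4)
(-37855 - 33933)/(t(-164, 95) + v(108, 140)) = (-37855 - 33933)/(95 + (3 - ¼*140 - ¼*108)) = -71788/(95 + (3 - 35 - 27)) = -71788/(95 - 59) = -71788/36 = -71788*1/36 = -17947/9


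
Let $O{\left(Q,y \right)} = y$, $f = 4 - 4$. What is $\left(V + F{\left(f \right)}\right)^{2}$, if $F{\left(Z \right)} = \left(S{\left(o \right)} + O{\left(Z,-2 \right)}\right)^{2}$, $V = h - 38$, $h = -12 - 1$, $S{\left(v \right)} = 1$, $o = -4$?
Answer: $2500$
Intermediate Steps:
$f = 0$
$h = -13$ ($h = -12 - 1 = -13$)
$V = -51$ ($V = -13 - 38 = -51$)
$F{\left(Z \right)} = 1$ ($F{\left(Z \right)} = \left(1 - 2\right)^{2} = \left(-1\right)^{2} = 1$)
$\left(V + F{\left(f \right)}\right)^{2} = \left(-51 + 1\right)^{2} = \left(-50\right)^{2} = 2500$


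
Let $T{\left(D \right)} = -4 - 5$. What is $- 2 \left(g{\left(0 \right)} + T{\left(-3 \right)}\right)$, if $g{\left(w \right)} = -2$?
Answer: $22$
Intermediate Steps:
$T{\left(D \right)} = -9$
$- 2 \left(g{\left(0 \right)} + T{\left(-3 \right)}\right) = - 2 \left(-2 - 9\right) = \left(-2\right) \left(-11\right) = 22$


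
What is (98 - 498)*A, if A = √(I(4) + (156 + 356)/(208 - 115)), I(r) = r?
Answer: -800*√20553/93 ≈ -1233.2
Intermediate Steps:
A = 2*√20553/93 (A = √(4 + (156 + 356)/(208 - 115)) = √(4 + 512/93) = √(884/93) = 2*√20553/93 ≈ 3.0831)
(98 - 498)*A = (98 - 498)*(2*√20553/93) = -800*√20553/93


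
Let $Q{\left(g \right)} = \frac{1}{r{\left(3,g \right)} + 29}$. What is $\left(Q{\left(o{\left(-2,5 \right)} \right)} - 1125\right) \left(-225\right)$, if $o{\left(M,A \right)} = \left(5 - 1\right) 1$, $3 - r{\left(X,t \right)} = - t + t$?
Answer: $\frac{8099775}{32} \approx 2.5312 \cdot 10^{5}$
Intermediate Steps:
$r{\left(X,t \right)} = 3$ ($r{\left(X,t \right)} = 3 - \left(- t + t\right) = 3 - 0 = 3 + 0 = 3$)
$o{\left(M,A \right)} = 4$ ($o{\left(M,A \right)} = 4 \cdot 1 = 4$)
$Q{\left(g \right)} = \frac{1}{32}$ ($Q{\left(g \right)} = \frac{1}{3 + 29} = \frac{1}{32}$)
$\left(Q{\left(o{\left(-2,5 \right)} \right)} - 1125\right) \left(-225\right) = \left(\frac{1}{32} - 1125\right) \left(-225\right) = \left(- \frac{35999}{32}\right) \left(-225\right) = \frac{8099775}{32}$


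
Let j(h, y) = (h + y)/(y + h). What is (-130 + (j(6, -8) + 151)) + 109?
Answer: 131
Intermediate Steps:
j(h, y) = 1 (j(h, y) = (h + y)/(h + y) = 1)
(-130 + (j(6, -8) + 151)) + 109 = (-130 + (1 + 151)) + 109 = (-130 + 152) + 109 = 22 + 109 = 131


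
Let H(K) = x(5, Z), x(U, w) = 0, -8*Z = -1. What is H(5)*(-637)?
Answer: 0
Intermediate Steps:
Z = ⅛ (Z = -⅛*(-1) = ⅛ ≈ 0.12500)
H(K) = 0
H(5)*(-637) = 0*(-637) = 0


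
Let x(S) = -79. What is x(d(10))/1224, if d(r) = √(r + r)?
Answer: -79/1224 ≈ -0.064543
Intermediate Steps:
d(r) = √2*√r (d(r) = √(2*r) = √2*√r)
x(d(10))/1224 = -79/1224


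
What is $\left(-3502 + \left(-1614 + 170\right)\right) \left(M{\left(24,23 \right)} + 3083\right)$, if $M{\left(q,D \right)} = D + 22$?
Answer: $-15471088$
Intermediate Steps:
$M{\left(q,D \right)} = 22 + D$
$\left(-3502 + \left(-1614 + 170\right)\right) \left(M{\left(24,23 \right)} + 3083\right) = \left(-3502 + \left(-1614 + 170\right)\right) \left(\left(22 + 23\right) + 3083\right) = \left(-3502 - 1444\right) \left(45 + 3083\right) = \left(-4946\right) 3128 = -15471088$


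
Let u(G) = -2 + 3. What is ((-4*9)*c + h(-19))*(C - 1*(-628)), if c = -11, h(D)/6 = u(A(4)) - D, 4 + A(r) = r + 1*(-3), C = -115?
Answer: 264708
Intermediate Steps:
A(r) = -7 + r (A(r) = -4 + (r + 1*(-3)) = -4 + (r - 3) = -4 + (-3 + r) = -7 + r)
u(G) = 1
h(D) = 6 - 6*D (h(D) = 6*(1 - D) = 6 - 6*D)
((-4*9)*c + h(-19))*(C - 1*(-628)) = (-4*9*(-11) + (6 - 6*(-19)))*(-115 - 1*(-628)) = (-36*(-11) + (6 + 114))*(-115 + 628) = (396 + 120)*513 = 516*513 = 264708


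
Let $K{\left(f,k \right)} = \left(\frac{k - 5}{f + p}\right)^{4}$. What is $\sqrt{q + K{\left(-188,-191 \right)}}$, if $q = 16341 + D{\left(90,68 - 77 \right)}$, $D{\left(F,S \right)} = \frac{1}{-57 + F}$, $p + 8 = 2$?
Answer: $\frac{\sqrt{1575512819472966}}{310497} \approx 127.84$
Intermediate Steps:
$p = -6$ ($p = -8 + 2 = -6$)
$K{\left(f,k \right)} = \frac{\left(-5 + k\right)^{4}}{\left(-6 + f\right)^{4}}$ ($K{\left(f,k \right)} = \left(\frac{k - 5}{f - 6}\right)^{4} = \left(\frac{-5 + k}{-6 + f}\right)^{4} = \frac{\left(-5 + k\right)^{4}}{\left(-6 + f\right)^{4}}$)
$q = \frac{539254}{33}$ ($q = 16341 + \frac{1}{-57 + 90} = 16341 + \frac{1}{33} = \frac{539254}{33} \approx 16341.0$)
$\sqrt{q + K{\left(-188,-191 \right)}} = \sqrt{\frac{539254}{33} + \frac{\left(-5 - 191\right)^{4}}{\left(-6 - 188\right)^{4}}} = \sqrt{\frac{539254}{33} + \frac{\left(-196\right)^{4}}{1416468496}} = \sqrt{\frac{539254}{33} + \frac{1}{1416468496} \cdot 1475789056} = \sqrt{\frac{539254}{33} + \frac{92236816}{88529281}} = \sqrt{\frac{47742812711302}{2921466273}} = \frac{\sqrt{1575512819472966}}{310497}$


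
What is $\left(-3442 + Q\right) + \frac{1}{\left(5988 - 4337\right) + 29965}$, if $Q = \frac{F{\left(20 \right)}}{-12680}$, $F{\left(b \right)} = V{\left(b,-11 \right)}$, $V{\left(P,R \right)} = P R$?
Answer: $- \frac{34496486019}{10022272} \approx -3442.0$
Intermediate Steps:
$F{\left(b \right)} = - 11 b$ ($F{\left(b \right)} = b \left(-11\right) = - 11 b$)
$Q = \frac{11}{634}$ ($Q = \frac{\left(-11\right) 20}{-12680} = \left(-220\right) \left(- \frac{1}{12680}\right) = \frac{11}{634} \approx 0.01735$)
$\left(-3442 + Q\right) + \frac{1}{\left(5988 - 4337\right) + 29965} = \left(-3442 + \frac{11}{634}\right) + \frac{1}{\left(5988 - 4337\right) + 29965} = - \frac{2182217}{634} + \frac{1}{\left(5988 - 4337\right) + 29965} = - \frac{2182217}{634} + \frac{1}{1651 + 29965} = - \frac{2182217}{634} + \frac{1}{31616} = - \frac{34496486019}{10022272}$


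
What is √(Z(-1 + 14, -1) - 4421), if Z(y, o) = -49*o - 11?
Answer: 3*I*√487 ≈ 66.204*I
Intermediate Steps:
Z(y, o) = -11 - 49*o
√(Z(-1 + 14, -1) - 4421) = √((-11 - 49*(-1)) - 4421) = √((-11 + 49) - 4421) = √(38 - 4421) = √(-4383) = 3*I*√487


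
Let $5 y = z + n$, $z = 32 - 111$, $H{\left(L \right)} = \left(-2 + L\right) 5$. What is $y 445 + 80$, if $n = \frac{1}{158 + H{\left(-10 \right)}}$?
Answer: $- \frac{681109}{98} \approx -6950.1$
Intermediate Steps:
$H{\left(L \right)} = -10 + 5 L$
$z = -79$ ($z = 32 - 111 = -79$)
$n = \frac{1}{98}$ ($n = \frac{1}{158 + \left(-10 + 5 \left(-10\right)\right)} = \frac{1}{158 - 60} = \frac{1}{98} \approx 0.010204$)
$y = - \frac{7741}{490}$ ($y = \frac{-79 + \frac{1}{98}}{5} = \frac{1}{5} \left(- \frac{7741}{98}\right) = - \frac{7741}{490} \approx -15.798$)
$y 445 + 80 = \left(- \frac{7741}{490}\right) 445 + 80 = - \frac{688949}{98} + 80 = - \frac{681109}{98}$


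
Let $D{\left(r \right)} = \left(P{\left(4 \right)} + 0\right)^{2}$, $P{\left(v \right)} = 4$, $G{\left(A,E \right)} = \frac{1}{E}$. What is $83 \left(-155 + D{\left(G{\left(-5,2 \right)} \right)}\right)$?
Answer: $-11537$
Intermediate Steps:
$D{\left(r \right)} = 16$ ($D{\left(r \right)} = \left(4 + 0\right)^{2} = 4^{2} = 16$)
$83 \left(-155 + D{\left(G{\left(-5,2 \right)} \right)}\right) = 83 \left(-155 + 16\right) = 83 \left(-139\right) = -11537$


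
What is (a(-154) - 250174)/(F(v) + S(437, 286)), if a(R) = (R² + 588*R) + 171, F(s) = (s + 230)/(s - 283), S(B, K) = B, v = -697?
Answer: -103500740/142909 ≈ -724.24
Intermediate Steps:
F(s) = (230 + s)/(-283 + s)
a(R) = 171 + R² + 588*R
(a(-154) - 250174)/(F(v) + S(437, 286)) = ((171 + (-154)² + 588*(-154)) - 250174)/((230 - 697)/(-283 - 697) + 437) = ((171 + 23716 - 90552) - 250174)/(-467/(-980) + 437) = (-66665 - 250174)/(-1/980*(-467) + 437) = -316839/(467/980 + 437) = -316839/428727/980 = -316839*980/428727 = -103500740/142909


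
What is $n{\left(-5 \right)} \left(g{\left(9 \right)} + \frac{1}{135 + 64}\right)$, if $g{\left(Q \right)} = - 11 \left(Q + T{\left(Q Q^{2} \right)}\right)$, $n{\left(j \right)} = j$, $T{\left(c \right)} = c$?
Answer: $\frac{8077405}{199} \approx 40590.0$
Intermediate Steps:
$g{\left(Q \right)} = - 11 Q - 11 Q^{3}$ ($g{\left(Q \right)} = - 11 \left(Q + Q Q^{2}\right) = - 11 \left(Q + Q^{3}\right) = - 11 Q - 11 Q^{3}$)
$n{\left(-5 \right)} \left(g{\left(9 \right)} + \frac{1}{135 + 64}\right) = - 5 \left(11 \cdot 9 \left(-1 - 9^{2}\right) + \frac{1}{135 + 64}\right) = - 5 \left(11 \cdot 9 \left(-1 - 81\right) + \frac{1}{199}\right) = - 5 \left(11 \cdot 9 \left(-82\right) + \frac{1}{199}\right) = - 5 \left(-8118 + \frac{1}{199}\right) = \left(-5\right) \left(- \frac{1615481}{199}\right) = \frac{8077405}{199}$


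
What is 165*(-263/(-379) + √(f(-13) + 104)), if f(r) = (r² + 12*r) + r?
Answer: 43395/379 + 330*√26 ≈ 1797.2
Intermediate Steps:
f(r) = r² + 13*r
165*(-263/(-379) + √(f(-13) + 104)) = 165*(-263/(-379) + √(-13*(13 - 13) + 104)) = 165*(-263*(-1/379) + √(-13*0 + 104)) = 165*(263/379 + √(0 + 104)) = 165*(263/379 + √104) = 165*(263/379 + 2*√26) = 43395/379 + 330*√26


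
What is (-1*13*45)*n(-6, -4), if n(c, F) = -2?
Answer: 1170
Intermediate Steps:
(-1*13*45)*n(-6, -4) = (-1*13*45)*(-2) = -13*45*(-2) = -585*(-2) = 1170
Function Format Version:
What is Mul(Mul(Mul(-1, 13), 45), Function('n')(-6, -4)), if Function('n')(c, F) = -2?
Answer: 1170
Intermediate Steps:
Mul(Mul(Mul(-1, 13), 45), Function('n')(-6, -4)) = Mul(Mul(Mul(-1, 13), 45), -2) = Mul(Mul(-13, 45), -2) = Mul(-585, -2) = 1170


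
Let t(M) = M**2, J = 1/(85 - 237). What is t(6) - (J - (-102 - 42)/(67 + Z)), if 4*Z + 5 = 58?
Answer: 556427/16264 ≈ 34.212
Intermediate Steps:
Z = 53/4 (Z = -5/4 + (1/4)*58 = -5/4 + 29/2 = 53/4 ≈ 13.250)
J = -1/152 (J = 1/(-152) = -1/152 ≈ -0.0065789)
t(6) - (J - (-102 - 42)/(67 + Z)) = 6**2 - (-1/152 - (-102 - 42)/(67 + 53/4)) = 36 - (-1/152 - (-144)/321/4) = 36 - (-1/152 - (-144)*4/321) = 36 - (-1/152 - 1*(-192/107)) = 36 - (-1/152 + 192/107) = 36 - 1*29077/16264 = 36 - 29077/16264 = 556427/16264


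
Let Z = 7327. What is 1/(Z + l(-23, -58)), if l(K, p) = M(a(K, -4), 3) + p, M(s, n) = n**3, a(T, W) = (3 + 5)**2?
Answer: 1/7296 ≈ 0.00013706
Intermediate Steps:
a(T, W) = 64 (a(T, W) = 8**2 = 64)
l(K, p) = 27 + p (l(K, p) = 3**3 + p = 27 + p)
1/(Z + l(-23, -58)) = 1/(7327 + (27 - 58)) = 1/(7327 - 31) = 1/7296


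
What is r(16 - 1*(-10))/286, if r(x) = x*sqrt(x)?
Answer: sqrt(26)/11 ≈ 0.46355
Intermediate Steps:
r(x) = x**(3/2)
r(16 - 1*(-10))/286 = (16 - 1*(-10))**(3/2)/286 = (16 + 10)**(3/2)*(1/286) = 26**(3/2)*(1/286) = (26*sqrt(26))*(1/286) = sqrt(26)/11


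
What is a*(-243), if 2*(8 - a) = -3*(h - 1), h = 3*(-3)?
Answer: 1701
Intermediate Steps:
h = -9
a = -7 (a = 8 - (-3)*(-9 - 1)/2 = 8 - (-3)*(-10)/2 = 8 - ½*30 = 8 - 15 = -7)
a*(-243) = -7*(-243) = 1701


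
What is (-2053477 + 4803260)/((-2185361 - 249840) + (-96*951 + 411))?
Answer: -2749783/2526086 ≈ -1.0886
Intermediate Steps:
(-2053477 + 4803260)/((-2185361 - 249840) + (-96*951 + 411)) = 2749783/(-2435201 + (-91296 + 411)) = 2749783/(-2435201 - 90885) = 2749783/(-2526086) = 2749783*(-1/2526086) = -2749783/2526086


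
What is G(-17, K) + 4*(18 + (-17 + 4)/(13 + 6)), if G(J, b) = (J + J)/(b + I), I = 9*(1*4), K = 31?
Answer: 87526/1273 ≈ 68.756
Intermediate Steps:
I = 36 (I = 9*4 = 36)
G(J, b) = 2*J/(36 + b) (G(J, b) = (J + J)/(b + 36) = (2*J)/(36 + b) = 2*J/(36 + b))
G(-17, K) + 4*(18 + (-17 + 4)/(13 + 6)) = 2*(-17)/(36 + 31) + 4*(18 + (-17 + 4)/(13 + 6)) = 2*(-17)/67 + 4*(18 - 13/19) = 2*(-17)*(1/67) + 4*(18 - 13*1/19) = -34/67 + 4*(18 - 13/19) = -34/67 + 4*(329/19) = -34/67 + 1316/19 = 87526/1273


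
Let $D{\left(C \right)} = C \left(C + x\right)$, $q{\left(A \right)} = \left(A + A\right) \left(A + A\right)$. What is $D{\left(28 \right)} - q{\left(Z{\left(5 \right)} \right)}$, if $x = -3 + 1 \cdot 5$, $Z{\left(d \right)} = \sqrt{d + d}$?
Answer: $800$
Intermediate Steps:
$Z{\left(d \right)} = \sqrt{2} \sqrt{d}$ ($Z{\left(d \right)} = \sqrt{2 d} = \sqrt{2} \sqrt{d}$)
$x = 2$ ($x = -3 + 5 = 2$)
$q{\left(A \right)} = 4 A^{2}$ ($q{\left(A \right)} = 2 A 2 A = 4 A^{2}$)
$D{\left(C \right)} = C \left(2 + C\right)$ ($D{\left(C \right)} = C \left(C + 2\right) = C \left(2 + C\right)$)
$D{\left(28 \right)} - q{\left(Z{\left(5 \right)} \right)} = 28 \left(2 + 28\right) - 4 \left(\sqrt{2} \sqrt{5}\right)^{2} = 28 \cdot 30 - 4 \left(\sqrt{10}\right)^{2} = 840 - 4 \cdot 10 = 840 - 40 = 800$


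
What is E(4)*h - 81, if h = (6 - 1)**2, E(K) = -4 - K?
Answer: -281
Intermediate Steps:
h = 25 (h = 5**2 = 25)
E(4)*h - 81 = (-4 - 1*4)*25 - 81 = (-4 - 4)*25 - 81 = -8*25 - 81 = -200 - 81 = -281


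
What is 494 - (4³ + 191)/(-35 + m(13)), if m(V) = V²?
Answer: 65941/134 ≈ 492.10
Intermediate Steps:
494 - (4³ + 191)/(-35 + m(13)) = 494 - (4³ + 191)/(-35 + 13²) = 494 - (64 + 191)/(-35 + 169) = 494 - 255/134 = 65941/134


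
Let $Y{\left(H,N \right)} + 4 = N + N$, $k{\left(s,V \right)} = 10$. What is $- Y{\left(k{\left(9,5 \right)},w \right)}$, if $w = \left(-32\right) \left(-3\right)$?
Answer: $-188$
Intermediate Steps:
$w = 96$
$Y{\left(H,N \right)} = -4 + 2 N$ ($Y{\left(H,N \right)} = -4 + \left(N + N\right) = -4 + 2 N$)
$- Y{\left(k{\left(9,5 \right)},w \right)} = - (-4 + 2 \cdot 96) = - (-4 + 192) = \left(-1\right) 188 = -188$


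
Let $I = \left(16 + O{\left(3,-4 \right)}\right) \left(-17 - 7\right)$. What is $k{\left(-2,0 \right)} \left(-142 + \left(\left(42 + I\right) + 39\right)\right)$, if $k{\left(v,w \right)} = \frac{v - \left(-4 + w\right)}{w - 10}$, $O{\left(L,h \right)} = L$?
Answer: $\frac{517}{5} \approx 103.4$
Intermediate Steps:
$k{\left(v,w \right)} = \frac{4 + v - w}{-10 + w}$
$I = -456$ ($I = \left(16 + 3\right) \left(-17 - 7\right) = 19 \left(-24\right) = -456$)
$k{\left(-2,0 \right)} \left(-142 + \left(\left(42 + I\right) + 39\right)\right) = \frac{4 - 2 - 0}{-10 + 0} \left(-142 + \left(\left(42 - 456\right) + 39\right)\right) = \frac{4 - 2 + 0}{-10} \left(-142 + \left(-414 + 39\right)\right) = \left(- \frac{1}{10}\right) 2 \left(-142 - 375\right) = \left(- \frac{1}{5}\right) \left(-517\right) = \frac{517}{5}$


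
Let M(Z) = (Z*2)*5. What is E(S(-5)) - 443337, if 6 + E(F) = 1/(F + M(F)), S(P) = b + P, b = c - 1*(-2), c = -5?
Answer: -39014185/88 ≈ -4.4334e+5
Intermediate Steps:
M(Z) = 10*Z (M(Z) = (2*Z)*5 = 10*Z)
b = -3 (b = -5 - 1*(-2) = -5 + 2 = -3)
S(P) = -3 + P
E(F) = -6 + 1/(11*F) (E(F) = -6 + 1/(F + 10*F) = -6 + 1/(11*F))
E(S(-5)) - 443337 = (-6 + 1/(11*(-3 - 5))) - 443337 = (-6 + (1/11)/(-8)) - 443337 = (-6 + (1/11)*(-⅛)) - 443337 = (-6 - 1/88) - 443337 = -529/88 - 443337 = -39014185/88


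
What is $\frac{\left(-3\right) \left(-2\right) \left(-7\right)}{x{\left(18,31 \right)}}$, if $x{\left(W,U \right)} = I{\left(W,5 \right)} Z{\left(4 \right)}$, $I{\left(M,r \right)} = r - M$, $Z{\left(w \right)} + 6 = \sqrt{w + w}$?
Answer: $- \frac{9}{13} - \frac{3 \sqrt{2}}{13} \approx -1.0187$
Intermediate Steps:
$Z{\left(w \right)} = -6 + \sqrt{2} \sqrt{w}$ ($Z{\left(w \right)} = -6 + \sqrt{w + w} = -6 + \sqrt{2 w} = -6 + \sqrt{2} \sqrt{w}$)
$x{\left(W,U \right)} = \left(-6 + 2 \sqrt{2}\right) \left(5 - W\right)$ ($x{\left(W,U \right)} = \left(5 - W\right) \left(-6 + \sqrt{2} \sqrt{4}\right) = \left(5 - W\right) \left(-6 + \sqrt{2} \cdot 2\right) = \left(5 - W\right) \left(-6 + 2 \sqrt{2}\right) = \left(-6 + 2 \sqrt{2}\right) \left(5 - W\right)$)
$\frac{\left(-3\right) \left(-2\right) \left(-7\right)}{x{\left(18,31 \right)}} = \frac{\left(-3\right) \left(-2\right) \left(-7\right)}{2 \left(-5 + 18\right) \left(3 - \sqrt{2}\right)} = \frac{6 \left(-7\right)}{2 \cdot 13 \left(3 - \sqrt{2}\right)} = - \frac{42}{78 - 26 \sqrt{2}}$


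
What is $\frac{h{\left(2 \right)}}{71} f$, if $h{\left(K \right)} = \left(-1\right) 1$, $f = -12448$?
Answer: $\frac{12448}{71} \approx 175.32$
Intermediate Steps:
$h{\left(K \right)} = -1$
$\frac{h{\left(2 \right)}}{71} f = - \frac{1}{71} \left(-12448\right) = \left(-1\right) \frac{1}{71} \left(-12448\right) = \left(- \frac{1}{71}\right) \left(-12448\right) = \frac{12448}{71}$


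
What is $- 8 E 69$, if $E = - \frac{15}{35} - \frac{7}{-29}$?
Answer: $\frac{20976}{203} \approx 103.33$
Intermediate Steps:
$E = - \frac{38}{203}$ ($E = \left(-15\right) \frac{1}{35} - - \frac{7}{29} = - \frac{3}{7} + \frac{7}{29} = - \frac{38}{203} \approx -0.18719$)
$- 8 E 69 = \left(-8\right) \left(- \frac{38}{203}\right) 69 = \frac{304}{203} \cdot 69 = \frac{20976}{203}$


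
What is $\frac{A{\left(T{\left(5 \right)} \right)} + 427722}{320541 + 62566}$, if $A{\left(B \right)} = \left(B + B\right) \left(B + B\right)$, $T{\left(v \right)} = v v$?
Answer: $\frac{430222}{383107} \approx 1.123$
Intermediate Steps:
$T{\left(v \right)} = v^{2}$
$A{\left(B \right)} = 4 B^{2}$ ($A{\left(B \right)} = 2 B 2 B = 4 B^{2}$)
$\frac{A{\left(T{\left(5 \right)} \right)} + 427722}{320541 + 62566} = \frac{4 \left(5^{2}\right)^{2} + 427722}{320541 + 62566} = \frac{4 \cdot 25^{2} + 427722}{383107} = \left(4 \cdot 625 + 427722\right) \frac{1}{383107} = \left(2500 + 427722\right) \frac{1}{383107} = 430222 \cdot \frac{1}{383107} = \frac{430222}{383107}$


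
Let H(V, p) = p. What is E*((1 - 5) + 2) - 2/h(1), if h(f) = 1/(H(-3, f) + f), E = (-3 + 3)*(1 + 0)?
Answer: -4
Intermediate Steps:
E = 0 (E = 0*1 = 0)
h(f) = 1/(2*f) (h(f) = 1/(f + f) = 1/(2*f))
E*((1 - 5) + 2) - 2/h(1) = 0*((1 - 5) + 2) - 2/((½)/1) = 0*(-4 + 2) - 2/((½)*1) = 0*(-2) - 2/½ = 0 - 2*2 = 0 - 4 = -4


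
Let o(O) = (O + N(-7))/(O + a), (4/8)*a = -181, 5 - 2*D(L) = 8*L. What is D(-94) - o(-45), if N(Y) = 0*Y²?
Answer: 308009/814 ≈ 378.39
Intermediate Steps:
D(L) = 5/2 - 4*L
a = -362 (a = 2*(-181) = -362)
N(Y) = 0
o(O) = O/(-362 + O) (o(O) = (O + 0)/(O - 362) = O/(-362 + O))
D(-94) - o(-45) = (5/2 - 4*(-94)) - (-45)/(-362 - 45) = (5/2 + 376) - (-45)/(-407) = 757/2 - (-45)*(-1)/407 = 757/2 - 1*45/407 = 757/2 - 45/407 = 308009/814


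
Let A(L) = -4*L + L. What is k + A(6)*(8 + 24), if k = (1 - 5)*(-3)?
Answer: -564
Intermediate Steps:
A(L) = -3*L
k = 12 (k = -4*(-3) = 12)
k + A(6)*(8 + 24) = 12 + (-3*6)*(8 + 24) = 12 - 18*32 = 12 - 576 = -564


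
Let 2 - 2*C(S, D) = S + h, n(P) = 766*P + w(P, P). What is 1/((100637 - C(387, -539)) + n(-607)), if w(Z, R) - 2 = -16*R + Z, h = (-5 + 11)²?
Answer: -2/710015 ≈ -2.8168e-6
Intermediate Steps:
h = 36 (h = 6² = 36)
w(Z, R) = 2 + Z - 16*R (w(Z, R) = 2 + (-16*R + Z) = 2 + (Z - 16*R) = 2 + Z - 16*R)
n(P) = 2 + 751*P (n(P) = 766*P + (2 + P - 16*P) = 766*P + (2 - 15*P) = 2 + 751*P)
C(S, D) = -17 - S/2 (C(S, D) = 1 - (S + 36)/2 = 1 - (36 + S)/2 = 1 + (-18 - S/2) = -17 - S/2)
1/((100637 - C(387, -539)) + n(-607)) = 1/((100637 - (-17 - ½*387)) + (2 + 751*(-607))) = 1/((100637 - (-17 - 387/2)) + (2 - 455857)) = 1/((100637 - 1*(-421/2)) - 455855) = 1/((100637 + 421/2) - 455855) = 1/(201695/2 - 455855) = 1/(-710015/2) = -2/710015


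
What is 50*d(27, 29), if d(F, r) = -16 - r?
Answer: -2250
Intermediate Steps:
50*d(27, 29) = 50*(-16 - 1*29) = 50*(-16 - 29) = 50*(-45) = -2250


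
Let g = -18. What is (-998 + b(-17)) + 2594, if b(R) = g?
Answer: 1578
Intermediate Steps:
b(R) = -18
(-998 + b(-17)) + 2594 = (-998 - 18) + 2594 = -1016 + 2594 = 1578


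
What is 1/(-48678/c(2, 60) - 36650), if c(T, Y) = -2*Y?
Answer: -20/724887 ≈ -2.7591e-5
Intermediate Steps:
1/(-48678/c(2, 60) - 36650) = 1/(-48678/((-2*60)) - 36650) = 1/(-48678/(-120) - 36650) = 1/(-48678*(-1/120) - 36650) = 1/(8113/20 - 36650) = 1/(-724887/20) = -20/724887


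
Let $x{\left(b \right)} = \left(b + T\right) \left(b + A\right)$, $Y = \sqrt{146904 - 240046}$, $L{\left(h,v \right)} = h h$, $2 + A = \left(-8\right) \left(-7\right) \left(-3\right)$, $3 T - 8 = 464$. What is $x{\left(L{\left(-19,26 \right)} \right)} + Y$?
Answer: $\frac{297005}{3} + i \sqrt{93142} \approx 99002.0 + 305.19 i$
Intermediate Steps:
$T = \frac{472}{3}$ ($T = \frac{8}{3} + \frac{1}{3} \cdot 464 = \frac{8}{3} + \frac{464}{3} = \frac{472}{3} \approx 157.33$)
$A = -170$ ($A = -2 + \left(-8\right) \left(-7\right) \left(-3\right) = -2 + 56 \left(-3\right) = -2 - 168 = -170$)
$L{\left(h,v \right)} = h^{2}$
$Y = i \sqrt{93142}$ ($Y = \sqrt{-93142} = i \sqrt{93142} \approx 305.19 i$)
$x{\left(b \right)} = \left(-170 + b\right) \left(\frac{472}{3} + b\right)$ ($x{\left(b \right)} = \left(b + \frac{472}{3}\right) \left(b - 170\right) = \left(\frac{472}{3} + b\right) \left(-170 + b\right) = \left(-170 + b\right) \left(\frac{472}{3} + b\right)$)
$x{\left(L{\left(-19,26 \right)} \right)} + Y = \left(- \frac{80240}{3} + \left(\left(-19\right)^{2}\right)^{2} - \frac{38 \left(-19\right)^{2}}{3}\right) + i \sqrt{93142} = \left(- \frac{80240}{3} + 361^{2} - \frac{13718}{3}\right) + i \sqrt{93142} = \left(- \frac{80240}{3} + 130321 - \frac{13718}{3}\right) + i \sqrt{93142} = \frac{297005}{3} + i \sqrt{93142}$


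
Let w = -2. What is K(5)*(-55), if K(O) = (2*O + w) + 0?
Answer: -440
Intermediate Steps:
K(O) = -2 + 2*O (K(O) = (2*O - 2) + 0 = (-2 + 2*O) + 0 = -2 + 2*O)
K(5)*(-55) = (-2 + 2*5)*(-55) = (-2 + 10)*(-55) = 8*(-55) = -440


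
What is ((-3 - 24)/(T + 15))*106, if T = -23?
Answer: 1431/4 ≈ 357.75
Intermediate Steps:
((-3 - 24)/(T + 15))*106 = ((-3 - 24)/(-23 + 15))*106 = -27/(-8)*106 = -27*(-1/8)*106 = (27/8)*106 = 1431/4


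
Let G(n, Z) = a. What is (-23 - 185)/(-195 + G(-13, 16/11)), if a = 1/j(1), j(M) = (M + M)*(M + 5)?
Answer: 2496/2339 ≈ 1.0671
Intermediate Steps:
j(M) = 2*M*(5 + M) (j(M) = (2*M)*(5 + M) = 2*M*(5 + M))
a = 1/12 (a = 1/(2*1*(5 + 1)) = 1/(2*1*6) = 1/12 ≈ 0.083333)
G(n, Z) = 1/12
(-23 - 185)/(-195 + G(-13, 16/11)) = (-23 - 185)/(-195 + 1/12) = -208/(-2339/12) = -208*(-12/2339) = 2496/2339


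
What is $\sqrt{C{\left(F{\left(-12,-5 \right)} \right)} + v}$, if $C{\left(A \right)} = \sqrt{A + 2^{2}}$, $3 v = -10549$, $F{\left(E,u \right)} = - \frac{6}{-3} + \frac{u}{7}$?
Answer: $\frac{\sqrt{-1550703 + 63 \sqrt{259}}}{21} \approx 59.279 i$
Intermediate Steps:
$F{\left(E,u \right)} = 2 + \frac{u}{7}$ ($F{\left(E,u \right)} = \left(-6\right) \left(- \frac{1}{3}\right) + u \frac{1}{7} = 2 + \frac{u}{7}$)
$v = - \frac{10549}{3}$ ($v = \frac{1}{3} \left(-10549\right) = - \frac{10549}{3} \approx -3516.3$)
$C{\left(A \right)} = \sqrt{4 + A}$ ($C{\left(A \right)} = \sqrt{A + 4} = \sqrt{4 + A}$)
$\sqrt{C{\left(F{\left(-12,-5 \right)} \right)} + v} = \sqrt{\sqrt{4 + \left(2 + \frac{1}{7} \left(-5\right)\right)} - \frac{10549}{3}} = \sqrt{\sqrt{4 + \left(2 - \frac{5}{7}\right)} - \frac{10549}{3}} = \sqrt{\sqrt{4 + \frac{9}{7}} - \frac{10549}{3}} = \sqrt{\sqrt{\frac{37}{7}} - \frac{10549}{3}} = \sqrt{\frac{\sqrt{259}}{7} - \frac{10549}{3}} = \sqrt{- \frac{10549}{3} + \frac{\sqrt{259}}{7}}$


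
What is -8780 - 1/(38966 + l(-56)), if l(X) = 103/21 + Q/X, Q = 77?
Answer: -57481615348/6546881 ≈ -8780.0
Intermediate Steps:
l(X) = 103/21 + 77/X
-8780 - 1/(38966 + l(-56)) = -8780 - 1/(38966 + (103/21 + 77/(-56))) = -8780 - 1/(38966 + (103/21 + 77*(-1/56))) = -8780 - 1/(38966 + (103/21 - 11/8)) = -8780 - 1/(38966 + 593/168) = -8780 - 1/6546881/168 = -8780 - 1*168/6546881 = -8780 - 168/6546881 = -57481615348/6546881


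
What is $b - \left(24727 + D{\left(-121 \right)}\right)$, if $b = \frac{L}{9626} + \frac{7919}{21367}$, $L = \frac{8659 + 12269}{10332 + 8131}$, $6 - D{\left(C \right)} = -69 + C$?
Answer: $- \frac{47321177049623130}{1898723306773} \approx -24923.0$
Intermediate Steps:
$D{\left(C \right)} = 75 - C$ ($D{\left(C \right)} = 6 - \left(-69 + C\right) = 75 - C$)
$L = \frac{20928}{18463} \approx 1.1335$
$b = \frac{703925080349}{1898723306773}$ ($b = \frac{20928}{18463 \cdot 9626} + \frac{7919}{21367} = \frac{20928}{18463} \cdot \frac{1}{9626} + 7919 \cdot \frac{1}{21367} = \frac{10464}{88862419} + \frac{7919}{21367} = \frac{703925080349}{1898723306773} \approx 0.37074$)
$b - \left(24727 + D{\left(-121 \right)}\right) = \frac{703925080349}{1898723306773} - \left(24727 + \left(75 - -121\right)\right) = \frac{703925080349}{1898723306773} - \left(24727 + \left(75 + 121\right)\right) = \frac{703925080349}{1898723306773} - \left(24727 + 196\right) = \frac{703925080349}{1898723306773} - 24923 = - \frac{47321177049623130}{1898723306773}$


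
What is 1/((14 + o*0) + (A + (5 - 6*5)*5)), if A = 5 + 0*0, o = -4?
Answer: -1/106 ≈ -0.0094340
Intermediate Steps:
A = 5 (A = 5 + 0 = 5)
1/((14 + o*0) + (A + (5 - 6*5)*5)) = 1/((14 - 4*0) + (5 + (5 - 6*5)*5)) = 1/((14 + 0) + (5 + (5 - 1*30)*5)) = 1/(14 + (5 + (5 - 30)*5)) = 1/(14 + (5 - 25*5)) = 1/(14 + (5 - 125)) = 1/(14 - 120) = 1/(-106) = -1/106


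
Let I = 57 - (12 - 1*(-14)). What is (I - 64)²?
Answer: 1089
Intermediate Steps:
I = 31 (I = 57 - (12 + 14) = 57 - 1*26 = 57 - 26 = 31)
(I - 64)² = (31 - 64)² = (-33)² = 1089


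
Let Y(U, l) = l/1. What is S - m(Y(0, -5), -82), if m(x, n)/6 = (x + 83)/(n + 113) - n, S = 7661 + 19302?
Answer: 820133/31 ≈ 26456.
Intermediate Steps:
Y(U, l) = l (Y(U, l) = l*1 = l)
S = 26963
m(x, n) = -6*n + 6*(83 + x)/(113 + n) (m(x, n) = 6*((x + 83)/(n + 113) - n) = 6*((83 + x)/(113 + n) - n) = 6*(-n + (83 + x)/(113 + n)) = -6*n + 6*(83 + x)/(113 + n))
S - m(Y(0, -5), -82) = 26963 - 6*(83 - 5 - 1*(-82)² - 113*(-82))/(113 - 82) = 26963 - 6*(83 - 5 - 1*6724 + 9266)/31 = 26963 - 6*(83 - 5 - 6724 + 9266)/31 = 26963 - 6*2620/31 = 26963 - 1*15720/31 = 26963 - 15720/31 = 820133/31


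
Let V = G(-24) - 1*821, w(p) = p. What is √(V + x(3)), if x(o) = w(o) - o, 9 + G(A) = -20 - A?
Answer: I*√826 ≈ 28.74*I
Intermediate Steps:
G(A) = -29 - A (G(A) = -9 + (-20 - A) = -29 - A)
x(o) = 0 (x(o) = o - o = 0)
V = -826 (V = (-29 - 1*(-24)) - 1*821 = (-29 + 24) - 821 = -5 - 821 = -826)
√(V + x(3)) = √(-826 + 0) = √(-826) = I*√826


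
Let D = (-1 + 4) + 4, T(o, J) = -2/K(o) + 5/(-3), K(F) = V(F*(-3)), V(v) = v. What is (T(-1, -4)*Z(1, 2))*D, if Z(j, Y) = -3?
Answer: 49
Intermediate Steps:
K(F) = -3*F (K(F) = F*(-3) = -3*F)
T(o, J) = -5/3 + 2/(3*o) (T(o, J) = -2*(-1/(3*o)) + 5/(-3) = -(-2)/(3*o) + 5*(-⅓) = 2/(3*o) - 5/3 = -5/3 + 2/(3*o))
D = 7 (D = 3 + 4 = 7)
(T(-1, -4)*Z(1, 2))*D = (((⅓)*(2 - 5*(-1))/(-1))*(-3))*7 = (((⅓)*(-1)*(2 + 5))*(-3))*7 = (((⅓)*(-1)*7)*(-3))*7 = -7/3*(-3)*7 = 7*7 = 49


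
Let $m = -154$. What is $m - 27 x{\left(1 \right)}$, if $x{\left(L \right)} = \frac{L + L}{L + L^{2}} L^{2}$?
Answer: $-181$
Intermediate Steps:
$x{\left(L \right)} = \frac{2 L^{3}}{L + L^{2}}$ ($x{\left(L \right)} = \frac{2 L}{L + L^{2}} L^{2} = \frac{2 L^{3}}{L + L^{2}}$)
$m - 27 x{\left(1 \right)} = -154 - 27 \frac{2 \cdot 1^{2}}{1 + 1} = -154 - 27 \cdot 2 \cdot 1 \cdot \frac{1}{2} = -154 - 27 = -181$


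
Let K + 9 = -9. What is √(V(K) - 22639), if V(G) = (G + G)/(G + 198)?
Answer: 2*I*√141495/5 ≈ 150.46*I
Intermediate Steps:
K = -18 (K = -9 - 9 = -18)
V(G) = 2*G/(198 + G) (V(G) = (2*G)/(198 + G) = 2*G/(198 + G))
√(V(K) - 22639) = √(2*(-18)/(198 - 18) - 22639) = √(2*(-18)/180 - 22639) = √(2*(-18)*(1/180) - 22639) = √(-⅕ - 22639) = √(-113196/5) = 2*I*√141495/5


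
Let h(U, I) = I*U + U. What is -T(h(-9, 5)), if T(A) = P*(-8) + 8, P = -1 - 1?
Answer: -24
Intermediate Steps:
P = -2
h(U, I) = U + I*U
T(A) = 24 (T(A) = -2*(-8) + 8 = 16 + 8 = 24)
-T(h(-9, 5)) = -1*24 = -24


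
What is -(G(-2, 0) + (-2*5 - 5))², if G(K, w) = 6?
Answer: -81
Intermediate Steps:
-(G(-2, 0) + (-2*5 - 5))² = -(6 + (-2*5 - 5))² = -(6 + (-10 - 5))² = -(6 - 15)² = -1*(-9)² = -1*81 = -81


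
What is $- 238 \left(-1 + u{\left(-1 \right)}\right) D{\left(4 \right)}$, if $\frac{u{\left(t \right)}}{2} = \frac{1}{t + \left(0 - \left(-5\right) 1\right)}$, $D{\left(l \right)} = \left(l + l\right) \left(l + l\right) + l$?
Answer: $8092$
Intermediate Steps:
$D{\left(l \right)} = l + 4 l^{2}$ ($D{\left(l \right)} = 2 l 2 l + l = 4 l^{2} + l = l + 4 l^{2}$)
$u{\left(t \right)} = \frac{2}{5 + t}$ ($u{\left(t \right)} = \frac{2}{t + \left(0 - \left(-5\right) 1\right)} = \frac{2}{t + \left(0 - -5\right)} = \frac{2}{t + \left(0 + 5\right)} = \frac{2}{t + 5} = \frac{2}{5 + t}$)
$- 238 \left(-1 + u{\left(-1 \right)}\right) D{\left(4 \right)} = - 238 \left(-1 + \frac{2}{5 - 1}\right) 4 \left(1 + 4 \cdot 4\right) = - 238 \left(-1 + \frac{2}{4}\right) 4 \left(1 + 16\right) = - 238 \left(-1 + 2 \cdot \frac{1}{4}\right) 4 \cdot 17 = - 238 \left(-1 + \frac{1}{2}\right) 68 = - 238 \left(\left(- \frac{1}{2}\right) 68\right) = \left(-238\right) \left(-34\right) = 8092$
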